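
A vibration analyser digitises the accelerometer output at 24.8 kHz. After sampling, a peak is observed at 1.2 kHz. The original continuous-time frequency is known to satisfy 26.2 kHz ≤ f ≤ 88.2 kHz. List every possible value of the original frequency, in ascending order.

48.4 kHz, 50.8 kHz, 73.2 kHz, 75.6 kHz

Frequencies that alias to 1.2 kHz are k·fs ± 1.2 kHz for integer k ≥ 0.
k=0: 1.2 kHz.
k=1: 23.6 kHz, 26 kHz.
k=2: 48.4 kHz, 50.8 kHz.
k=3: 73.2 kHz, 75.6 kHz.
k=4: 98 kHz, 100.4 kHz.
Within [26.2 kHz, 88.2 kHz]: 48.4 kHz, 50.8 kHz, 73.2 kHz, 75.6 kHz.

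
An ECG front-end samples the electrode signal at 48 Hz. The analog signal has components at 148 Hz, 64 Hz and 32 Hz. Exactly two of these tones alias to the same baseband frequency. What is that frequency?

16 Hz

fs/2 = 24 Hz.
148 Hz mod fs = 4 Hz.
4 Hz ≤ fs/2 = 24 Hz, appears at 4 Hz.
64 Hz mod fs = 16 Hz.
16 Hz ≤ fs/2 = 24 Hz, appears at 16 Hz.
32 Hz > fs/2 = 24 Hz, folds to fs − 32 Hz = 16 Hz.
32 Hz and 64 Hz both map to 16 Hz.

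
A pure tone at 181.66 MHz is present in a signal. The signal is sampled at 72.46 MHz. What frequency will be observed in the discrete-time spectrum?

181.66 MHz mod fs = 36.74 MHz.
36.74 MHz > fs/2 = 36.23 MHz, folds to fs − 36.74 MHz = 35.72 MHz.

35.72 MHz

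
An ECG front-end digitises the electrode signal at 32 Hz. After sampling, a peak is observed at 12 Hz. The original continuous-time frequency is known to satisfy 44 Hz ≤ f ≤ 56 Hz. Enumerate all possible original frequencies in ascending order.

Frequencies that alias to 12 Hz are k·fs ± 12 Hz for integer k ≥ 0.
k=0: 12 Hz.
k=1: 20 Hz, 44 Hz.
k=2: 52 Hz, 76 Hz.
k=3: 84 Hz, 108 Hz.
Within [44 Hz, 56 Hz]: 44 Hz, 52 Hz.

44 Hz, 52 Hz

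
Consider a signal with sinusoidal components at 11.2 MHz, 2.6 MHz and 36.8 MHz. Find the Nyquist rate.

Highest-frequency component: 36.8 MHz.
Nyquist rate = 2 × 36.8 MHz = 73.6 MHz.

73.6 MHz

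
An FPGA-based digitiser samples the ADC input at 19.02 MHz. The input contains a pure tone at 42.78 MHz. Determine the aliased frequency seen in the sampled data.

42.78 MHz mod fs = 4.74 MHz.
4.74 MHz ≤ fs/2 = 9.51 MHz, appears at 4.74 MHz.

4.74 MHz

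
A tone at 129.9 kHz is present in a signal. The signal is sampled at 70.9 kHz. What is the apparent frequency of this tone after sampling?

129.9 kHz mod fs = 59 kHz.
59 kHz > fs/2 = 35.45 kHz, folds to fs − 59 kHz = 11.9 kHz.

11.9 kHz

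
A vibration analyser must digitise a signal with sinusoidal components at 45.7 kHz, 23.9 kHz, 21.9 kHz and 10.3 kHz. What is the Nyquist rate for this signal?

Highest-frequency component: 45.7 kHz.
Nyquist rate = 2 × 45.7 kHz = 91.4 kHz.

91.4 kHz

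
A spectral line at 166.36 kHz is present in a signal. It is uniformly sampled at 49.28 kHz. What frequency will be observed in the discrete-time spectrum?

166.36 kHz mod fs = 18.52 kHz.
18.52 kHz ≤ fs/2 = 24.64 kHz, appears at 18.52 kHz.

18.52 kHz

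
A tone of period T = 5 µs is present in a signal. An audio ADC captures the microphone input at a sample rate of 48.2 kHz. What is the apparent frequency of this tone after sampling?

T = 5 µs → f = 1/T = 200 kHz.
200 kHz mod fs = 7.2 kHz.
7.2 kHz ≤ fs/2 = 24.1 kHz, appears at 7.2 kHz.

7.2 kHz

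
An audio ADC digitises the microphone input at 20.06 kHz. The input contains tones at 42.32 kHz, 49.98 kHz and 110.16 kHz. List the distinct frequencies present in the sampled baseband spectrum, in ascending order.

2.2 kHz, 9.86 kHz

fs/2 = 10.03 kHz.
42.32 kHz mod fs = 2.2 kHz.
2.2 kHz ≤ fs/2 = 10.03 kHz, appears at 2.2 kHz.
49.98 kHz mod fs = 9.86 kHz.
9.86 kHz ≤ fs/2 = 10.03 kHz, appears at 9.86 kHz.
110.16 kHz mod fs = 9.86 kHz.
9.86 kHz ≤ fs/2 = 10.03 kHz, appears at 9.86 kHz.
Distinct values: {2.2 kHz, 9.86 kHz}.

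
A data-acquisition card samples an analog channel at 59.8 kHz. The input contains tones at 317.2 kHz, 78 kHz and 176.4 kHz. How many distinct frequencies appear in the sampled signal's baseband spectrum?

fs/2 = 29.9 kHz.
317.2 kHz mod fs = 18.2 kHz.
18.2 kHz ≤ fs/2 = 29.9 kHz, appears at 18.2 kHz.
78 kHz mod fs = 18.2 kHz.
18.2 kHz ≤ fs/2 = 29.9 kHz, appears at 18.2 kHz.
176.4 kHz mod fs = 56.8 kHz.
56.8 kHz > fs/2 = 29.9 kHz, folds to fs − 56.8 kHz = 3 kHz.
Distinct values: {3 kHz, 18.2 kHz} → 2.

2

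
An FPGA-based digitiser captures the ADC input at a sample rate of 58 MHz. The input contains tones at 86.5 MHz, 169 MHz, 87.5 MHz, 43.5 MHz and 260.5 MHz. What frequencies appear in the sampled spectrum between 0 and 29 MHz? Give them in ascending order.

5 MHz, 14.5 MHz, 28.5 MHz

fs/2 = 29 MHz.
86.5 MHz mod fs = 28.5 MHz.
28.5 MHz ≤ fs/2 = 29 MHz, appears at 28.5 MHz.
169 MHz mod fs = 53 MHz.
53 MHz > fs/2 = 29 MHz, folds to fs − 53 MHz = 5 MHz.
87.5 MHz mod fs = 29.5 MHz.
29.5 MHz > fs/2 = 29 MHz, folds to fs − 29.5 MHz = 28.5 MHz.
43.5 MHz > fs/2 = 29 MHz, folds to fs − 43.5 MHz = 14.5 MHz.
260.5 MHz mod fs = 28.5 MHz.
28.5 MHz ≤ fs/2 = 29 MHz, appears at 28.5 MHz.
Distinct values: {5 MHz, 14.5 MHz, 28.5 MHz}.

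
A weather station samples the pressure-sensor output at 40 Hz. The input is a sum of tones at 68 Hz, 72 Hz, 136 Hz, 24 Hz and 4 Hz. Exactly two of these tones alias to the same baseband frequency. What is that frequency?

fs/2 = 20 Hz.
68 Hz mod fs = 28 Hz.
28 Hz > fs/2 = 20 Hz, folds to fs − 28 Hz = 12 Hz.
72 Hz mod fs = 32 Hz.
32 Hz > fs/2 = 20 Hz, folds to fs − 32 Hz = 8 Hz.
136 Hz mod fs = 16 Hz.
16 Hz ≤ fs/2 = 20 Hz, appears at 16 Hz.
24 Hz > fs/2 = 20 Hz, folds to fs − 24 Hz = 16 Hz.
4 Hz ≤ fs/2 = 20 Hz, passes unchanged.
24 Hz and 136 Hz both map to 16 Hz.

16 Hz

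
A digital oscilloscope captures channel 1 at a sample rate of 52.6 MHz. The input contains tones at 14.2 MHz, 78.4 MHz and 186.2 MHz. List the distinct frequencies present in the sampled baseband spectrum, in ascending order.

fs/2 = 26.3 MHz.
14.2 MHz ≤ fs/2 = 26.3 MHz, passes unchanged.
78.4 MHz mod fs = 25.8 MHz.
25.8 MHz ≤ fs/2 = 26.3 MHz, appears at 25.8 MHz.
186.2 MHz mod fs = 28.4 MHz.
28.4 MHz > fs/2 = 26.3 MHz, folds to fs − 28.4 MHz = 24.2 MHz.
Distinct values: {14.2 MHz, 24.2 MHz, 25.8 MHz}.

14.2 MHz, 24.2 MHz, 25.8 MHz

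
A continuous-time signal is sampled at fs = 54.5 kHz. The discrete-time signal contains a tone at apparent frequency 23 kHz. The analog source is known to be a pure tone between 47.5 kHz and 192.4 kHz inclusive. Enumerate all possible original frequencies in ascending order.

Frequencies that alias to 23 kHz are k·fs ± 23 kHz for integer k ≥ 0.
k=0: 23 kHz.
k=1: 31.5 kHz, 77.5 kHz.
k=2: 86 kHz, 132 kHz.
k=3: 140.5 kHz, 186.5 kHz.
k=4: 195 kHz, 241 kHz.
Within [47.5 kHz, 192.4 kHz]: 77.5 kHz, 86 kHz, 132 kHz, 140.5 kHz, 186.5 kHz.

77.5 kHz, 86 kHz, 132 kHz, 140.5 kHz, 186.5 kHz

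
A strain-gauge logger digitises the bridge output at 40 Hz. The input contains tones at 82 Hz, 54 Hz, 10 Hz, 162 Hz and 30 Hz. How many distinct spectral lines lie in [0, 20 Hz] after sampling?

fs/2 = 20 Hz.
82 Hz mod fs = 2 Hz.
2 Hz ≤ fs/2 = 20 Hz, appears at 2 Hz.
54 Hz mod fs = 14 Hz.
14 Hz ≤ fs/2 = 20 Hz, appears at 14 Hz.
10 Hz ≤ fs/2 = 20 Hz, passes unchanged.
162 Hz mod fs = 2 Hz.
2 Hz ≤ fs/2 = 20 Hz, appears at 2 Hz.
30 Hz > fs/2 = 20 Hz, folds to fs − 30 Hz = 10 Hz.
Distinct values: {2 Hz, 10 Hz, 14 Hz} → 3.

3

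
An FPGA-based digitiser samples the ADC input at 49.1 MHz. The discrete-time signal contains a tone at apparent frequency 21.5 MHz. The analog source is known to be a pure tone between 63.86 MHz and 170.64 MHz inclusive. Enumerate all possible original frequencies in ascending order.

70.6 MHz, 76.7 MHz, 119.7 MHz, 125.8 MHz, 168.8 MHz

Frequencies that alias to 21.5 MHz are k·fs ± 21.5 MHz for integer k ≥ 0.
k=0: 21.5 MHz.
k=1: 27.6 MHz, 70.6 MHz.
k=2: 76.7 MHz, 119.7 MHz.
k=3: 125.8 MHz, 168.8 MHz.
k=4: 174.9 MHz, 217.9 MHz.
Within [63.86 MHz, 170.64 MHz]: 70.6 MHz, 76.7 MHz, 119.7 MHz, 125.8 MHz, 168.8 MHz.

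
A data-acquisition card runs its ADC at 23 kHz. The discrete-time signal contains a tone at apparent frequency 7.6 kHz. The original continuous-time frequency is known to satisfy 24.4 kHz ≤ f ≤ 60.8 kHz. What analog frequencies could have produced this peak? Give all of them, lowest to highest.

30.6 kHz, 38.4 kHz, 53.6 kHz

Frequencies that alias to 7.6 kHz are k·fs ± 7.6 kHz for integer k ≥ 0.
k=0: 7.6 kHz.
k=1: 15.4 kHz, 30.6 kHz.
k=2: 38.4 kHz, 53.6 kHz.
k=3: 61.4 kHz, 76.6 kHz.
Within [24.4 kHz, 60.8 kHz]: 30.6 kHz, 38.4 kHz, 53.6 kHz.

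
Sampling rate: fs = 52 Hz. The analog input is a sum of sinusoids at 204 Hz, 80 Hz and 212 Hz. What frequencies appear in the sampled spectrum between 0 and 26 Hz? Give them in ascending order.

fs/2 = 26 Hz.
204 Hz mod fs = 48 Hz.
48 Hz > fs/2 = 26 Hz, folds to fs − 48 Hz = 4 Hz.
80 Hz mod fs = 28 Hz.
28 Hz > fs/2 = 26 Hz, folds to fs − 28 Hz = 24 Hz.
212 Hz mod fs = 4 Hz.
4 Hz ≤ fs/2 = 26 Hz, appears at 4 Hz.
Distinct values: {4 Hz, 24 Hz}.

4 Hz, 24 Hz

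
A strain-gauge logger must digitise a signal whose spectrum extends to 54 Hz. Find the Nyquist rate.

Nyquist rate = 2 × 54 Hz = 108 Hz.

108 Hz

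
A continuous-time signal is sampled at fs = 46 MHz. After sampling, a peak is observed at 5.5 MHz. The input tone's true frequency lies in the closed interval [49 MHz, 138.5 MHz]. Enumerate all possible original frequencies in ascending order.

Frequencies that alias to 5.5 MHz are k·fs ± 5.5 MHz for integer k ≥ 0.
k=0: 5.5 MHz.
k=1: 40.5 MHz, 51.5 MHz.
k=2: 86.5 MHz, 97.5 MHz.
k=3: 132.5 MHz, 143.5 MHz.
k=4: 178.5 MHz, 189.5 MHz.
Within [49 MHz, 138.5 MHz]: 51.5 MHz, 86.5 MHz, 97.5 MHz, 132.5 MHz.

51.5 MHz, 86.5 MHz, 97.5 MHz, 132.5 MHz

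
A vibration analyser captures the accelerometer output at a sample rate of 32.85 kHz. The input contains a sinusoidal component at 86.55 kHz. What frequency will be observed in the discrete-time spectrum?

86.55 kHz mod fs = 20.85 kHz.
20.85 kHz > fs/2 = 16.425 kHz, folds to fs − 20.85 kHz = 12 kHz.

12 kHz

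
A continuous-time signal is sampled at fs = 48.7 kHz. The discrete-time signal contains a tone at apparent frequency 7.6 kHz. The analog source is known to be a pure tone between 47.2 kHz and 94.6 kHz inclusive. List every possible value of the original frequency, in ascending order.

Frequencies that alias to 7.6 kHz are k·fs ± 7.6 kHz for integer k ≥ 0.
k=0: 7.6 kHz.
k=1: 41.1 kHz, 56.3 kHz.
k=2: 89.8 kHz, 105 kHz.
k=3: 138.5 kHz, 153.7 kHz.
Within [47.2 kHz, 94.6 kHz]: 56.3 kHz, 89.8 kHz.

56.3 kHz, 89.8 kHz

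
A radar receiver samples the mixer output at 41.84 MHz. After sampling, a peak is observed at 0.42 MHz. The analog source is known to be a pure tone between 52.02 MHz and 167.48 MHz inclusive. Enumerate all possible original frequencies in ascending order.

Frequencies that alias to 0.42 MHz are k·fs ± 0.42 MHz for integer k ≥ 0.
k=0: 0.42 MHz.
k=1: 41.42 MHz, 42.26 MHz.
k=2: 83.26 MHz, 84.1 MHz.
k=3: 125.1 MHz, 125.94 MHz.
k=4: 166.94 MHz, 167.78 MHz.
k=5: 208.78 MHz, 209.62 MHz.
Within [52.02 MHz, 167.48 MHz]: 83.26 MHz, 84.1 MHz, 125.1 MHz, 125.94 MHz, 166.94 MHz.

83.26 MHz, 84.1 MHz, 125.1 MHz, 125.94 MHz, 166.94 MHz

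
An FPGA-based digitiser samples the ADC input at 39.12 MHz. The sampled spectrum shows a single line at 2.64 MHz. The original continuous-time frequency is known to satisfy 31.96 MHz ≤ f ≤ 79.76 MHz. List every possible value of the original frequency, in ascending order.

36.48 MHz, 41.76 MHz, 75.6 MHz

Frequencies that alias to 2.64 MHz are k·fs ± 2.64 MHz for integer k ≥ 0.
k=0: 2.64 MHz.
k=1: 36.48 MHz, 41.76 MHz.
k=2: 75.6 MHz, 80.88 MHz.
k=3: 114.72 MHz, 120 MHz.
Within [31.96 MHz, 79.76 MHz]: 36.48 MHz, 41.76 MHz, 75.6 MHz.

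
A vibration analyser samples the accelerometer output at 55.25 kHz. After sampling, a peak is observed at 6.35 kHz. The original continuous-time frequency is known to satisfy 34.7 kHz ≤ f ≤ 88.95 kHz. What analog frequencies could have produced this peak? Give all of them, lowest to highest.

Frequencies that alias to 6.35 kHz are k·fs ± 6.35 kHz for integer k ≥ 0.
k=0: 6.35 kHz.
k=1: 48.9 kHz, 61.6 kHz.
k=2: 104.15 kHz, 116.85 kHz.
Within [34.7 kHz, 88.95 kHz]: 48.9 kHz, 61.6 kHz.

48.9 kHz, 61.6 kHz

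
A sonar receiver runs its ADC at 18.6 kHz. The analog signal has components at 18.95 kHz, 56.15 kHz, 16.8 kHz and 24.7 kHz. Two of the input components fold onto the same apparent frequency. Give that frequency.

fs/2 = 9.3 kHz.
18.95 kHz mod fs = 0.35 kHz.
0.35 kHz ≤ fs/2 = 9.3 kHz, appears at 0.35 kHz.
56.15 kHz mod fs = 0.35 kHz.
0.35 kHz ≤ fs/2 = 9.3 kHz, appears at 0.35 kHz.
16.8 kHz > fs/2 = 9.3 kHz, folds to fs − 16.8 kHz = 1.8 kHz.
24.7 kHz mod fs = 6.1 kHz.
6.1 kHz ≤ fs/2 = 9.3 kHz, appears at 6.1 kHz.
18.95 kHz and 56.15 kHz both map to 0.35 kHz.

0.35 kHz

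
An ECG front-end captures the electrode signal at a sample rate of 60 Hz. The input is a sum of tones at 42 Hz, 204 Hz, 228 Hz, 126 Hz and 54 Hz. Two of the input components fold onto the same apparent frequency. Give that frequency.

fs/2 = 30 Hz.
42 Hz > fs/2 = 30 Hz, folds to fs − 42 Hz = 18 Hz.
204 Hz mod fs = 24 Hz.
24 Hz ≤ fs/2 = 30 Hz, appears at 24 Hz.
228 Hz mod fs = 48 Hz.
48 Hz > fs/2 = 30 Hz, folds to fs − 48 Hz = 12 Hz.
126 Hz mod fs = 6 Hz.
6 Hz ≤ fs/2 = 30 Hz, appears at 6 Hz.
54 Hz > fs/2 = 30 Hz, folds to fs − 54 Hz = 6 Hz.
54 Hz and 126 Hz both map to 6 Hz.

6 Hz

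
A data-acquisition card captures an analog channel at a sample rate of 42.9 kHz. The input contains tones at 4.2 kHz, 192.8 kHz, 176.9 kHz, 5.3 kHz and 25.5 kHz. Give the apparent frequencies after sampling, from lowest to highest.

fs/2 = 21.45 kHz.
4.2 kHz ≤ fs/2 = 21.45 kHz, passes unchanged.
192.8 kHz mod fs = 21.2 kHz.
21.2 kHz ≤ fs/2 = 21.45 kHz, appears at 21.2 kHz.
176.9 kHz mod fs = 5.3 kHz.
5.3 kHz ≤ fs/2 = 21.45 kHz, appears at 5.3 kHz.
5.3 kHz ≤ fs/2 = 21.45 kHz, passes unchanged.
25.5 kHz > fs/2 = 21.45 kHz, folds to fs − 25.5 kHz = 17.4 kHz.
Distinct values: {4.2 kHz, 5.3 kHz, 17.4 kHz, 21.2 kHz}.

4.2 kHz, 5.3 kHz, 17.4 kHz, 21.2 kHz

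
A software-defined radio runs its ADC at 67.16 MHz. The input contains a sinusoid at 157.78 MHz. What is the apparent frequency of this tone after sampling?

157.78 MHz mod fs = 23.46 MHz.
23.46 MHz ≤ fs/2 = 33.58 MHz, appears at 23.46 MHz.

23.46 MHz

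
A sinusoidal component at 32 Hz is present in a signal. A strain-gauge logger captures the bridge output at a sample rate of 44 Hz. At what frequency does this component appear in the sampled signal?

32 Hz > fs/2 = 22 Hz, folds to fs − 32 Hz = 12 Hz.

12 Hz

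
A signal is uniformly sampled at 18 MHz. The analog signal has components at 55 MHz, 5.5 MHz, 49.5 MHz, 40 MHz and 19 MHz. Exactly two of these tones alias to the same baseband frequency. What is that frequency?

1 MHz

fs/2 = 9 MHz.
55 MHz mod fs = 1 MHz.
1 MHz ≤ fs/2 = 9 MHz, appears at 1 MHz.
5.5 MHz ≤ fs/2 = 9 MHz, passes unchanged.
49.5 MHz mod fs = 13.5 MHz.
13.5 MHz > fs/2 = 9 MHz, folds to fs − 13.5 MHz = 4.5 MHz.
40 MHz mod fs = 4 MHz.
4 MHz ≤ fs/2 = 9 MHz, appears at 4 MHz.
19 MHz mod fs = 1 MHz.
1 MHz ≤ fs/2 = 9 MHz, appears at 1 MHz.
19 MHz and 55 MHz both map to 1 MHz.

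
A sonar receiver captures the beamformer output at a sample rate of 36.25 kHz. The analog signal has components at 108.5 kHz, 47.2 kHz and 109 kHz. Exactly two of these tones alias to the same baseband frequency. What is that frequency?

fs/2 = 18.125 kHz.
108.5 kHz mod fs = 36 kHz.
36 kHz > fs/2 = 18.125 kHz, folds to fs − 36 kHz = 0.25 kHz.
47.2 kHz mod fs = 10.95 kHz.
10.95 kHz ≤ fs/2 = 18.125 kHz, appears at 10.95 kHz.
109 kHz mod fs = 0.25 kHz.
0.25 kHz ≤ fs/2 = 18.125 kHz, appears at 0.25 kHz.
108.5 kHz and 109 kHz both map to 0.25 kHz.

0.25 kHz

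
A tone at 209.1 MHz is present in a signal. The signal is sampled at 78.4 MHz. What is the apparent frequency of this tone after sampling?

209.1 MHz mod fs = 52.3 MHz.
52.3 MHz > fs/2 = 39.2 MHz, folds to fs − 52.3 MHz = 26.1 MHz.

26.1 MHz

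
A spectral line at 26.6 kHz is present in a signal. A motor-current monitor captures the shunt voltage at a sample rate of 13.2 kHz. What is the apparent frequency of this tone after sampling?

0.2 kHz

26.6 kHz mod fs = 0.2 kHz.
0.2 kHz ≤ fs/2 = 6.6 kHz, appears at 0.2 kHz.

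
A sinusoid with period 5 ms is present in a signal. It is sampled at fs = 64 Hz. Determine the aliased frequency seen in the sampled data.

8 Hz

T = 5 ms → f = 1/T = 200 Hz.
200 Hz mod fs = 8 Hz.
8 Hz ≤ fs/2 = 32 Hz, appears at 8 Hz.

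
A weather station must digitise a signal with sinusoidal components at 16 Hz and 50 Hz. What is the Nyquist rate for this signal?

100 Hz

Highest-frequency component: 50 Hz.
Nyquist rate = 2 × 50 Hz = 100 Hz.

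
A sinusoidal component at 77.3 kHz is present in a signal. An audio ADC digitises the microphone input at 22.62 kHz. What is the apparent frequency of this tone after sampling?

9.44 kHz

77.3 kHz mod fs = 9.44 kHz.
9.44 kHz ≤ fs/2 = 11.31 kHz, appears at 9.44 kHz.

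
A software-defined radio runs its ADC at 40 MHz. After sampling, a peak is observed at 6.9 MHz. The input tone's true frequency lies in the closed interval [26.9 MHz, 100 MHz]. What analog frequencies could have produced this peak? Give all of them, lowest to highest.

33.1 MHz, 46.9 MHz, 73.1 MHz, 86.9 MHz

Frequencies that alias to 6.9 MHz are k·fs ± 6.9 MHz for integer k ≥ 0.
k=0: 6.9 MHz.
k=1: 33.1 MHz, 46.9 MHz.
k=2: 73.1 MHz, 86.9 MHz.
k=3: 113.1 MHz, 126.9 MHz.
Within [26.9 MHz, 100 MHz]: 33.1 MHz, 46.9 MHz, 73.1 MHz, 86.9 MHz.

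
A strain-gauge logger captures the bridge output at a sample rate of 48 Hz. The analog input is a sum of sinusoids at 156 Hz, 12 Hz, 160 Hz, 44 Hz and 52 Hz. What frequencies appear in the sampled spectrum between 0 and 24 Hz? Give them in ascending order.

fs/2 = 24 Hz.
156 Hz mod fs = 12 Hz.
12 Hz ≤ fs/2 = 24 Hz, appears at 12 Hz.
12 Hz ≤ fs/2 = 24 Hz, passes unchanged.
160 Hz mod fs = 16 Hz.
16 Hz ≤ fs/2 = 24 Hz, appears at 16 Hz.
44 Hz > fs/2 = 24 Hz, folds to fs − 44 Hz = 4 Hz.
52 Hz mod fs = 4 Hz.
4 Hz ≤ fs/2 = 24 Hz, appears at 4 Hz.
Distinct values: {4 Hz, 12 Hz, 16 Hz}.

4 Hz, 12 Hz, 16 Hz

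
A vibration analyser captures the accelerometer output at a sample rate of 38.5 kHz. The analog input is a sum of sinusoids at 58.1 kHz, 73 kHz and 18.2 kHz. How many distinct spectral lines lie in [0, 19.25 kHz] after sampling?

fs/2 = 19.25 kHz.
58.1 kHz mod fs = 19.6 kHz.
19.6 kHz > fs/2 = 19.25 kHz, folds to fs − 19.6 kHz = 18.9 kHz.
73 kHz mod fs = 34.5 kHz.
34.5 kHz > fs/2 = 19.25 kHz, folds to fs − 34.5 kHz = 4 kHz.
18.2 kHz ≤ fs/2 = 19.25 kHz, passes unchanged.
Distinct values: {4 kHz, 18.2 kHz, 18.9 kHz} → 3.

3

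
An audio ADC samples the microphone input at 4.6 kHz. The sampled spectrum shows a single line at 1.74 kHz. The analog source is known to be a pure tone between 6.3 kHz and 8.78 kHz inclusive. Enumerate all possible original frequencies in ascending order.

Frequencies that alias to 1.74 kHz are k·fs ± 1.74 kHz for integer k ≥ 0.
k=0: 1.74 kHz.
k=1: 2.86 kHz, 6.34 kHz.
k=2: 7.46 kHz, 10.94 kHz.
k=3: 12.06 kHz, 15.54 kHz.
Within [6.3 kHz, 8.78 kHz]: 6.34 kHz, 7.46 kHz.

6.34 kHz, 7.46 kHz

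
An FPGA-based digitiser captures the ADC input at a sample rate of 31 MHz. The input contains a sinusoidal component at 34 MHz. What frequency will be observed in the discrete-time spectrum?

34 MHz mod fs = 3 MHz.
3 MHz ≤ fs/2 = 15.5 MHz, appears at 3 MHz.

3 MHz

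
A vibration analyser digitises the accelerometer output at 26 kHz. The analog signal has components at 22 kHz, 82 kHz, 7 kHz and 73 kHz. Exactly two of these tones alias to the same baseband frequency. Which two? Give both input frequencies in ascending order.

fs/2 = 13 kHz.
22 kHz > fs/2 = 13 kHz, folds to fs − 22 kHz = 4 kHz.
82 kHz mod fs = 4 kHz.
4 kHz ≤ fs/2 = 13 kHz, appears at 4 kHz.
7 kHz ≤ fs/2 = 13 kHz, passes unchanged.
73 kHz mod fs = 21 kHz.
21 kHz > fs/2 = 13 kHz, folds to fs − 21 kHz = 5 kHz.
22 kHz and 82 kHz both map to 4 kHz.

22 kHz, 82 kHz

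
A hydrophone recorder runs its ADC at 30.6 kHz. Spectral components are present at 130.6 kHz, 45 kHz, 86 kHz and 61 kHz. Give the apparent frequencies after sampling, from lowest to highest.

0.2 kHz, 5.8 kHz, 8.2 kHz, 14.4 kHz

fs/2 = 15.3 kHz.
130.6 kHz mod fs = 8.2 kHz.
8.2 kHz ≤ fs/2 = 15.3 kHz, appears at 8.2 kHz.
45 kHz mod fs = 14.4 kHz.
14.4 kHz ≤ fs/2 = 15.3 kHz, appears at 14.4 kHz.
86 kHz mod fs = 24.8 kHz.
24.8 kHz > fs/2 = 15.3 kHz, folds to fs − 24.8 kHz = 5.8 kHz.
61 kHz mod fs = 30.4 kHz.
30.4 kHz > fs/2 = 15.3 kHz, folds to fs − 30.4 kHz = 0.2 kHz.
Distinct values: {0.2 kHz, 5.8 kHz, 8.2 kHz, 14.4 kHz}.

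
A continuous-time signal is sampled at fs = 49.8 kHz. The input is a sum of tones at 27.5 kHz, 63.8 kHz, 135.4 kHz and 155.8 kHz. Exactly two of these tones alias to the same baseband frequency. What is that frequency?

14 kHz

fs/2 = 24.9 kHz.
27.5 kHz > fs/2 = 24.9 kHz, folds to fs − 27.5 kHz = 22.3 kHz.
63.8 kHz mod fs = 14 kHz.
14 kHz ≤ fs/2 = 24.9 kHz, appears at 14 kHz.
135.4 kHz mod fs = 35.8 kHz.
35.8 kHz > fs/2 = 24.9 kHz, folds to fs − 35.8 kHz = 14 kHz.
155.8 kHz mod fs = 6.4 kHz.
6.4 kHz ≤ fs/2 = 24.9 kHz, appears at 6.4 kHz.
63.8 kHz and 135.4 kHz both map to 14 kHz.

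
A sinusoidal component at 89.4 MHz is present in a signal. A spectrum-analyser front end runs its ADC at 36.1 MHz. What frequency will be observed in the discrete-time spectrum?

17.2 MHz

89.4 MHz mod fs = 17.2 MHz.
17.2 MHz ≤ fs/2 = 18.05 MHz, appears at 17.2 MHz.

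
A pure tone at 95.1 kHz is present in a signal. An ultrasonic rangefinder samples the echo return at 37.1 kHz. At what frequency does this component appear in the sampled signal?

95.1 kHz mod fs = 20.9 kHz.
20.9 kHz > fs/2 = 18.55 kHz, folds to fs − 20.9 kHz = 16.2 kHz.

16.2 kHz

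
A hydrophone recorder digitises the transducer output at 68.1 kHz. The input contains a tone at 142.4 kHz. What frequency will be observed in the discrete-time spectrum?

6.2 kHz

142.4 kHz mod fs = 6.2 kHz.
6.2 kHz ≤ fs/2 = 34.05 kHz, appears at 6.2 kHz.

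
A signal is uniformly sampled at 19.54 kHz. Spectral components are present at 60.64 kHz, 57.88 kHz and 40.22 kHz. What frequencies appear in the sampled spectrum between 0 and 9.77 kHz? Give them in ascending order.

fs/2 = 9.77 kHz.
60.64 kHz mod fs = 2.02 kHz.
2.02 kHz ≤ fs/2 = 9.77 kHz, appears at 2.02 kHz.
57.88 kHz mod fs = 18.8 kHz.
18.8 kHz > fs/2 = 9.77 kHz, folds to fs − 18.8 kHz = 0.74 kHz.
40.22 kHz mod fs = 1.14 kHz.
1.14 kHz ≤ fs/2 = 9.77 kHz, appears at 1.14 kHz.
Distinct values: {0.74 kHz, 1.14 kHz, 2.02 kHz}.

0.74 kHz, 1.14 kHz, 2.02 kHz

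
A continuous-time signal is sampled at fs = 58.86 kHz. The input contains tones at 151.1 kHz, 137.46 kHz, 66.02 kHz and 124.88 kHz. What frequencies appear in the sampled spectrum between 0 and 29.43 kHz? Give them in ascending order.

fs/2 = 29.43 kHz.
151.1 kHz mod fs = 33.38 kHz.
33.38 kHz > fs/2 = 29.43 kHz, folds to fs − 33.38 kHz = 25.48 kHz.
137.46 kHz mod fs = 19.74 kHz.
19.74 kHz ≤ fs/2 = 29.43 kHz, appears at 19.74 kHz.
66.02 kHz mod fs = 7.16 kHz.
7.16 kHz ≤ fs/2 = 29.43 kHz, appears at 7.16 kHz.
124.88 kHz mod fs = 7.16 kHz.
7.16 kHz ≤ fs/2 = 29.43 kHz, appears at 7.16 kHz.
Distinct values: {7.16 kHz, 19.74 kHz, 25.48 kHz}.

7.16 kHz, 19.74 kHz, 25.48 kHz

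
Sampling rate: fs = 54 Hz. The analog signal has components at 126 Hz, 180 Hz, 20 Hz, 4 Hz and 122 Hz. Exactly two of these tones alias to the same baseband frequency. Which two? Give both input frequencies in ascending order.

fs/2 = 27 Hz.
126 Hz mod fs = 18 Hz.
18 Hz ≤ fs/2 = 27 Hz, appears at 18 Hz.
180 Hz mod fs = 18 Hz.
18 Hz ≤ fs/2 = 27 Hz, appears at 18 Hz.
20 Hz ≤ fs/2 = 27 Hz, passes unchanged.
4 Hz ≤ fs/2 = 27 Hz, passes unchanged.
122 Hz mod fs = 14 Hz.
14 Hz ≤ fs/2 = 27 Hz, appears at 14 Hz.
126 Hz and 180 Hz both map to 18 Hz.

126 Hz, 180 Hz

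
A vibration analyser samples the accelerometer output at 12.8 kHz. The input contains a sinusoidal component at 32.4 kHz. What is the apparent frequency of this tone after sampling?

32.4 kHz mod fs = 6.8 kHz.
6.8 kHz > fs/2 = 6.4 kHz, folds to fs − 6.8 kHz = 6 kHz.

6 kHz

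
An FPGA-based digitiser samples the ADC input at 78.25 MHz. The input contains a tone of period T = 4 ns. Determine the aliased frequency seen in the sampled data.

15.25 MHz

T = 4 ns → f = 1/T = 250 MHz.
250 MHz mod fs = 15.25 MHz.
15.25 MHz ≤ fs/2 = 39.125 MHz, appears at 15.25 MHz.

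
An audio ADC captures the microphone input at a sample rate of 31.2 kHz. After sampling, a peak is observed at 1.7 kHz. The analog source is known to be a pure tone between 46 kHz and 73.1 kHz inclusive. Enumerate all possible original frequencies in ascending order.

60.7 kHz, 64.1 kHz

Frequencies that alias to 1.7 kHz are k·fs ± 1.7 kHz for integer k ≥ 0.
k=0: 1.7 kHz.
k=1: 29.5 kHz, 32.9 kHz.
k=2: 60.7 kHz, 64.1 kHz.
k=3: 91.9 kHz, 95.3 kHz.
Within [46 kHz, 73.1 kHz]: 60.7 kHz, 64.1 kHz.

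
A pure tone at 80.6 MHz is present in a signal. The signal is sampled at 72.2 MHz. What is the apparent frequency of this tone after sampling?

80.6 MHz mod fs = 8.4 MHz.
8.4 MHz ≤ fs/2 = 36.1 MHz, appears at 8.4 MHz.

8.4 MHz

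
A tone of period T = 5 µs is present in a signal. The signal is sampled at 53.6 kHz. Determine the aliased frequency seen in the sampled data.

14.4 kHz

T = 5 µs → f = 1/T = 200 kHz.
200 kHz mod fs = 39.2 kHz.
39.2 kHz > fs/2 = 26.8 kHz, folds to fs − 39.2 kHz = 14.4 kHz.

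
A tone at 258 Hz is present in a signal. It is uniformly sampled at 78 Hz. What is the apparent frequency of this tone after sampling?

258 Hz mod fs = 24 Hz.
24 Hz ≤ fs/2 = 39 Hz, appears at 24 Hz.

24 Hz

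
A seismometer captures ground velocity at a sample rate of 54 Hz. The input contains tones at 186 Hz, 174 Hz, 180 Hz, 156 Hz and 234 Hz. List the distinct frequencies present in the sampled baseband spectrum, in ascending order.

fs/2 = 27 Hz.
186 Hz mod fs = 24 Hz.
24 Hz ≤ fs/2 = 27 Hz, appears at 24 Hz.
174 Hz mod fs = 12 Hz.
12 Hz ≤ fs/2 = 27 Hz, appears at 12 Hz.
180 Hz mod fs = 18 Hz.
18 Hz ≤ fs/2 = 27 Hz, appears at 18 Hz.
156 Hz mod fs = 48 Hz.
48 Hz > fs/2 = 27 Hz, folds to fs − 48 Hz = 6 Hz.
234 Hz mod fs = 18 Hz.
18 Hz ≤ fs/2 = 27 Hz, appears at 18 Hz.
Distinct values: {6 Hz, 12 Hz, 18 Hz, 24 Hz}.

6 Hz, 12 Hz, 18 Hz, 24 Hz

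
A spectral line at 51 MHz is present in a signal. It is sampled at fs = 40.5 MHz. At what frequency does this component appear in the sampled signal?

10.5 MHz

51 MHz mod fs = 10.5 MHz.
10.5 MHz ≤ fs/2 = 20.25 MHz, appears at 10.5 MHz.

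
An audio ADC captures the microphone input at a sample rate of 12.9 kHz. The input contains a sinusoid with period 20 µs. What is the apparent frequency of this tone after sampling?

T = 20 µs → f = 1/T = 50 kHz.
50 kHz mod fs = 11.3 kHz.
11.3 kHz > fs/2 = 6.45 kHz, folds to fs − 11.3 kHz = 1.6 kHz.

1.6 kHz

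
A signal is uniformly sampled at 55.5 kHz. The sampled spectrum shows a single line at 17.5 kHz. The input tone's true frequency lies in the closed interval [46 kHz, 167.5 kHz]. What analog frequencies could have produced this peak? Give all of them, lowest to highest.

73 kHz, 93.5 kHz, 128.5 kHz, 149 kHz

Frequencies that alias to 17.5 kHz are k·fs ± 17.5 kHz for integer k ≥ 0.
k=0: 17.5 kHz.
k=1: 38 kHz, 73 kHz.
k=2: 93.5 kHz, 128.5 kHz.
k=3: 149 kHz, 184 kHz.
k=4: 204.5 kHz, 239.5 kHz.
Within [46 kHz, 167.5 kHz]: 73 kHz, 93.5 kHz, 128.5 kHz, 149 kHz.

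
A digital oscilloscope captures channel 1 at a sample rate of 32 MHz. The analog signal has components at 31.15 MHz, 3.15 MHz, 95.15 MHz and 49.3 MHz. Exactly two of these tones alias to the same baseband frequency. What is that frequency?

0.85 MHz

fs/2 = 16 MHz.
31.15 MHz > fs/2 = 16 MHz, folds to fs − 31.15 MHz = 0.85 MHz.
3.15 MHz ≤ fs/2 = 16 MHz, passes unchanged.
95.15 MHz mod fs = 31.15 MHz.
31.15 MHz > fs/2 = 16 MHz, folds to fs − 31.15 MHz = 0.85 MHz.
49.3 MHz mod fs = 17.3 MHz.
17.3 MHz > fs/2 = 16 MHz, folds to fs − 17.3 MHz = 14.7 MHz.
31.15 MHz and 95.15 MHz both map to 0.85 MHz.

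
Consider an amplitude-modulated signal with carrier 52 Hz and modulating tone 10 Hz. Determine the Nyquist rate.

AM sidebands sit at fc ± fm = 42 Hz and 62 Hz.
Highest-frequency component: 62 Hz.
Nyquist rate = 2 × 62 Hz = 124 Hz.

124 Hz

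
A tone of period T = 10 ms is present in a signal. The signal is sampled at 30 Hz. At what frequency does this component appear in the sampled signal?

10 Hz

T = 10 ms → f = 1/T = 100 Hz.
100 Hz mod fs = 10 Hz.
10 Hz ≤ fs/2 = 15 Hz, appears at 10 Hz.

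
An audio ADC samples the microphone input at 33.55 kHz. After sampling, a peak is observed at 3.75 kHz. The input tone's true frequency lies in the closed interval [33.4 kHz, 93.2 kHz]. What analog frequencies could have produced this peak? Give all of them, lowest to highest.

37.3 kHz, 63.35 kHz, 70.85 kHz

Frequencies that alias to 3.75 kHz are k·fs ± 3.75 kHz for integer k ≥ 0.
k=0: 3.75 kHz.
k=1: 29.8 kHz, 37.3 kHz.
k=2: 63.35 kHz, 70.85 kHz.
k=3: 96.9 kHz, 104.4 kHz.
Within [33.4 kHz, 93.2 kHz]: 37.3 kHz, 63.35 kHz, 70.85 kHz.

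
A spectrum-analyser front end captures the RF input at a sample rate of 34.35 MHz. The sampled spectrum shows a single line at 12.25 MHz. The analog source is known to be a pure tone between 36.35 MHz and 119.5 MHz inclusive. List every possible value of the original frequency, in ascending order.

Frequencies that alias to 12.25 MHz are k·fs ± 12.25 MHz for integer k ≥ 0.
k=0: 12.25 MHz.
k=1: 22.1 MHz, 46.6 MHz.
k=2: 56.45 MHz, 80.95 MHz.
k=3: 90.8 MHz, 115.3 MHz.
k=4: 125.15 MHz, 149.65 MHz.
Within [36.35 MHz, 119.5 MHz]: 46.6 MHz, 56.45 MHz, 80.95 MHz, 90.8 MHz, 115.3 MHz.

46.6 MHz, 56.45 MHz, 80.95 MHz, 90.8 MHz, 115.3 MHz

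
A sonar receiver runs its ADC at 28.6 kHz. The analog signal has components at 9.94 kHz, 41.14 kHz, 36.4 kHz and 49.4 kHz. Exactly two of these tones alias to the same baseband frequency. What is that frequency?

7.8 kHz

fs/2 = 14.3 kHz.
9.94 kHz ≤ fs/2 = 14.3 kHz, passes unchanged.
41.14 kHz mod fs = 12.54 kHz.
12.54 kHz ≤ fs/2 = 14.3 kHz, appears at 12.54 kHz.
36.4 kHz mod fs = 7.8 kHz.
7.8 kHz ≤ fs/2 = 14.3 kHz, appears at 7.8 kHz.
49.4 kHz mod fs = 20.8 kHz.
20.8 kHz > fs/2 = 14.3 kHz, folds to fs − 20.8 kHz = 7.8 kHz.
36.4 kHz and 49.4 kHz both map to 7.8 kHz.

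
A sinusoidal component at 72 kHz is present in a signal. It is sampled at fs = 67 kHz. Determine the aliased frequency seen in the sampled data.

5 kHz

72 kHz mod fs = 5 kHz.
5 kHz ≤ fs/2 = 33.5 kHz, appears at 5 kHz.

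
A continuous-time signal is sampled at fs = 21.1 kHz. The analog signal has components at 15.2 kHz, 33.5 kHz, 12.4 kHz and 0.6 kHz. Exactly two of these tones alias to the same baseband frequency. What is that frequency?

fs/2 = 10.55 kHz.
15.2 kHz > fs/2 = 10.55 kHz, folds to fs − 15.2 kHz = 5.9 kHz.
33.5 kHz mod fs = 12.4 kHz.
12.4 kHz > fs/2 = 10.55 kHz, folds to fs − 12.4 kHz = 8.7 kHz.
12.4 kHz > fs/2 = 10.55 kHz, folds to fs − 12.4 kHz = 8.7 kHz.
0.6 kHz ≤ fs/2 = 10.55 kHz, passes unchanged.
12.4 kHz and 33.5 kHz both map to 8.7 kHz.

8.7 kHz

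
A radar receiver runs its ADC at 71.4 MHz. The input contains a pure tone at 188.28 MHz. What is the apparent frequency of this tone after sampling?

188.28 MHz mod fs = 45.48 MHz.
45.48 MHz > fs/2 = 35.7 MHz, folds to fs − 45.48 MHz = 25.92 MHz.

25.92 MHz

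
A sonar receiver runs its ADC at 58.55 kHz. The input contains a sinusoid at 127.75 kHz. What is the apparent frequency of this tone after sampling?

10.65 kHz

127.75 kHz mod fs = 10.65 kHz.
10.65 kHz ≤ fs/2 = 29.275 kHz, appears at 10.65 kHz.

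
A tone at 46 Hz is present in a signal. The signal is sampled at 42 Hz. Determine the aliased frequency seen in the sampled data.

4 Hz

46 Hz mod fs = 4 Hz.
4 Hz ≤ fs/2 = 21 Hz, appears at 4 Hz.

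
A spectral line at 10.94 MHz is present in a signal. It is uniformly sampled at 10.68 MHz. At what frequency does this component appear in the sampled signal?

10.94 MHz mod fs = 0.26 MHz.
0.26 MHz ≤ fs/2 = 5.34 MHz, appears at 0.26 MHz.

0.26 MHz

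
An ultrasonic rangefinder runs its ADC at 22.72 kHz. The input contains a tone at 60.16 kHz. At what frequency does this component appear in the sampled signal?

8 kHz

60.16 kHz mod fs = 14.72 kHz.
14.72 kHz > fs/2 = 11.36 kHz, folds to fs − 14.72 kHz = 8 kHz.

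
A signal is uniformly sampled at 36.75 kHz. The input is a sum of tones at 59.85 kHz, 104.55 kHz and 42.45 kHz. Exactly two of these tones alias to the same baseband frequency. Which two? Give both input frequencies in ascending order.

fs/2 = 18.375 kHz.
59.85 kHz mod fs = 23.1 kHz.
23.1 kHz > fs/2 = 18.375 kHz, folds to fs − 23.1 kHz = 13.65 kHz.
104.55 kHz mod fs = 31.05 kHz.
31.05 kHz > fs/2 = 18.375 kHz, folds to fs − 31.05 kHz = 5.7 kHz.
42.45 kHz mod fs = 5.7 kHz.
5.7 kHz ≤ fs/2 = 18.375 kHz, appears at 5.7 kHz.
42.45 kHz and 104.55 kHz both map to 5.7 kHz.

42.45 kHz, 104.55 kHz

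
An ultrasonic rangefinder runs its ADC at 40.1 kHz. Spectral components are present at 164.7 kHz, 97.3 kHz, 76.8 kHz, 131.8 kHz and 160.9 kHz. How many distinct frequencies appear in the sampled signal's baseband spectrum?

fs/2 = 20.05 kHz.
164.7 kHz mod fs = 4.3 kHz.
4.3 kHz ≤ fs/2 = 20.05 kHz, appears at 4.3 kHz.
97.3 kHz mod fs = 17.1 kHz.
17.1 kHz ≤ fs/2 = 20.05 kHz, appears at 17.1 kHz.
76.8 kHz mod fs = 36.7 kHz.
36.7 kHz > fs/2 = 20.05 kHz, folds to fs − 36.7 kHz = 3.4 kHz.
131.8 kHz mod fs = 11.5 kHz.
11.5 kHz ≤ fs/2 = 20.05 kHz, appears at 11.5 kHz.
160.9 kHz mod fs = 0.5 kHz.
0.5 kHz ≤ fs/2 = 20.05 kHz, appears at 0.5 kHz.
Distinct values: {0.5 kHz, 3.4 kHz, 4.3 kHz, 11.5 kHz, 17.1 kHz} → 5.

5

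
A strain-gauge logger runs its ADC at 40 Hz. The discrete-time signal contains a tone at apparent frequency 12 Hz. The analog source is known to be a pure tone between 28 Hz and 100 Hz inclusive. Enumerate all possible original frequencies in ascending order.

28 Hz, 52 Hz, 68 Hz, 92 Hz

Frequencies that alias to 12 Hz are k·fs ± 12 Hz for integer k ≥ 0.
k=0: 12 Hz.
k=1: 28 Hz, 52 Hz.
k=2: 68 Hz, 92 Hz.
k=3: 108 Hz, 132 Hz.
Within [28 Hz, 100 Hz]: 28 Hz, 52 Hz, 68 Hz, 92 Hz.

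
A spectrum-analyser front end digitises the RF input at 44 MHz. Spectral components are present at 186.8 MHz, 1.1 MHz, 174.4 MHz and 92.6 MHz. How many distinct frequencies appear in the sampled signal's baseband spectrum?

4

fs/2 = 22 MHz.
186.8 MHz mod fs = 10.8 MHz.
10.8 MHz ≤ fs/2 = 22 MHz, appears at 10.8 MHz.
1.1 MHz ≤ fs/2 = 22 MHz, passes unchanged.
174.4 MHz mod fs = 42.4 MHz.
42.4 MHz > fs/2 = 22 MHz, folds to fs − 42.4 MHz = 1.6 MHz.
92.6 MHz mod fs = 4.6 MHz.
4.6 MHz ≤ fs/2 = 22 MHz, appears at 4.6 MHz.
Distinct values: {1.1 MHz, 1.6 MHz, 4.6 MHz, 10.8 MHz} → 4.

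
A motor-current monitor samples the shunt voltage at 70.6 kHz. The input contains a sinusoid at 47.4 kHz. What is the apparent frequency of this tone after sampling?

23.2 kHz

47.4 kHz > fs/2 = 35.3 kHz, folds to fs − 47.4 kHz = 23.2 kHz.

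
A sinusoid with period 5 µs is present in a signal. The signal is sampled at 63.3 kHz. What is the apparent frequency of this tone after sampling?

10.1 kHz

T = 5 µs → f = 1/T = 200 kHz.
200 kHz mod fs = 10.1 kHz.
10.1 kHz ≤ fs/2 = 31.65 kHz, appears at 10.1 kHz.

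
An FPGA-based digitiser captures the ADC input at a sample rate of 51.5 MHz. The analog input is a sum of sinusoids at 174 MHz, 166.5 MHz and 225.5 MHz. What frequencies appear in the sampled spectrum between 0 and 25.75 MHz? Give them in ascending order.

fs/2 = 25.75 MHz.
174 MHz mod fs = 19.5 MHz.
19.5 MHz ≤ fs/2 = 25.75 MHz, appears at 19.5 MHz.
166.5 MHz mod fs = 12 MHz.
12 MHz ≤ fs/2 = 25.75 MHz, appears at 12 MHz.
225.5 MHz mod fs = 19.5 MHz.
19.5 MHz ≤ fs/2 = 25.75 MHz, appears at 19.5 MHz.
Distinct values: {12 MHz, 19.5 MHz}.

12 MHz, 19.5 MHz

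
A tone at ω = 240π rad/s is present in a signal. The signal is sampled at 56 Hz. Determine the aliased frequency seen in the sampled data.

ω = 240π rad/s → f = ω/(2π) = 120 Hz.
120 Hz mod fs = 8 Hz.
8 Hz ≤ fs/2 = 28 Hz, appears at 8 Hz.

8 Hz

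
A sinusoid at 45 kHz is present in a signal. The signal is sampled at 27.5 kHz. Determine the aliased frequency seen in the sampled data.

45 kHz mod fs = 17.5 kHz.
17.5 kHz > fs/2 = 13.75 kHz, folds to fs − 17.5 kHz = 10 kHz.

10 kHz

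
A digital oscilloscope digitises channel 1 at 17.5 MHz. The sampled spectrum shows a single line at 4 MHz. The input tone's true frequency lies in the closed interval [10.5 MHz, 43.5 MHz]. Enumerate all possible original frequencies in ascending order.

13.5 MHz, 21.5 MHz, 31 MHz, 39 MHz

Frequencies that alias to 4 MHz are k·fs ± 4 MHz for integer k ≥ 0.
k=0: 4 MHz.
k=1: 13.5 MHz, 21.5 MHz.
k=2: 31 MHz, 39 MHz.
k=3: 48.5 MHz, 56.5 MHz.
Within [10.5 MHz, 43.5 MHz]: 13.5 MHz, 21.5 MHz, 31 MHz, 39 MHz.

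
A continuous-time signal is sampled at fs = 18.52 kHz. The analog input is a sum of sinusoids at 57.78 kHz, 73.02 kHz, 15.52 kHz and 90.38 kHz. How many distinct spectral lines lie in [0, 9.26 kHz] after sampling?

3

fs/2 = 9.26 kHz.
57.78 kHz mod fs = 2.22 kHz.
2.22 kHz ≤ fs/2 = 9.26 kHz, appears at 2.22 kHz.
73.02 kHz mod fs = 17.46 kHz.
17.46 kHz > fs/2 = 9.26 kHz, folds to fs − 17.46 kHz = 1.06 kHz.
15.52 kHz > fs/2 = 9.26 kHz, folds to fs − 15.52 kHz = 3 kHz.
90.38 kHz mod fs = 16.3 kHz.
16.3 kHz > fs/2 = 9.26 kHz, folds to fs − 16.3 kHz = 2.22 kHz.
Distinct values: {1.06 kHz, 2.22 kHz, 3 kHz} → 3.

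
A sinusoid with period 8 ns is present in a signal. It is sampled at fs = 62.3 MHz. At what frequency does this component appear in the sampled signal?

T = 8 ns → f = 1/T = 125 MHz.
125 MHz mod fs = 0.4 MHz.
0.4 MHz ≤ fs/2 = 31.15 MHz, appears at 0.4 MHz.

0.4 MHz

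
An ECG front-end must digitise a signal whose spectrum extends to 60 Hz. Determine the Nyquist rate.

Nyquist rate = 2 × 60 Hz = 120 Hz.

120 Hz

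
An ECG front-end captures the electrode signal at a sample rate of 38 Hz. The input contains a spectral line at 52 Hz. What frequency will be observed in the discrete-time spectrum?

14 Hz

52 Hz mod fs = 14 Hz.
14 Hz ≤ fs/2 = 19 Hz, appears at 14 Hz.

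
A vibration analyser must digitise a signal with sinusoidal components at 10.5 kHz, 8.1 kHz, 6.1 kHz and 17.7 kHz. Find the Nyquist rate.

35.4 kHz

Highest-frequency component: 17.7 kHz.
Nyquist rate = 2 × 17.7 kHz = 35.4 kHz.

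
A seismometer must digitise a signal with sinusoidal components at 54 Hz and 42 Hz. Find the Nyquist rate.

108 Hz

Highest-frequency component: 54 Hz.
Nyquist rate = 2 × 54 Hz = 108 Hz.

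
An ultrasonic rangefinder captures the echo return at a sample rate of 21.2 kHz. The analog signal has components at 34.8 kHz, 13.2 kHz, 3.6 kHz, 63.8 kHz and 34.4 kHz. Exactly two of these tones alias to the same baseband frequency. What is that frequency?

8 kHz

fs/2 = 10.6 kHz.
34.8 kHz mod fs = 13.6 kHz.
13.6 kHz > fs/2 = 10.6 kHz, folds to fs − 13.6 kHz = 7.6 kHz.
13.2 kHz > fs/2 = 10.6 kHz, folds to fs − 13.2 kHz = 8 kHz.
3.6 kHz ≤ fs/2 = 10.6 kHz, passes unchanged.
63.8 kHz mod fs = 0.2 kHz.
0.2 kHz ≤ fs/2 = 10.6 kHz, appears at 0.2 kHz.
34.4 kHz mod fs = 13.2 kHz.
13.2 kHz > fs/2 = 10.6 kHz, folds to fs − 13.2 kHz = 8 kHz.
13.2 kHz and 34.4 kHz both map to 8 kHz.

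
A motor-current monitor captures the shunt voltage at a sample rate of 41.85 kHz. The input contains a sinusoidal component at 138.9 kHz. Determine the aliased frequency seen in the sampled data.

138.9 kHz mod fs = 13.35 kHz.
13.35 kHz ≤ fs/2 = 20.925 kHz, appears at 13.35 kHz.

13.35 kHz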